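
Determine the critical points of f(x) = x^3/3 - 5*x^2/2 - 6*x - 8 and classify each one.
f'(x) = x^2 - 5*x - 6

Solve f'(x) = 0:
  Factor: x^2 - 5*x - 6 = (x - 6)*(x + 1) = 0.
  ⇒ x = -1, 6

f''(x) = 2*x - 5
Second-derivative test at each critical point:
  f''(-1) = -7 < 0 → local maximum
  f''(6) = 7 > 0 → local minimum

Critical points: x = -1 (local maximum); x = 6 (local minimum)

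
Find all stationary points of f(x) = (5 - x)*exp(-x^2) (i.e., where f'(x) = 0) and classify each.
f'(x) = (2*x*(x - 5) - 1)*exp(-x^2)

Solve f'(x) = 0:
  f'(x) = (2*x^2 - 10*x - 1)·exp(-x^2) and exp(-x^2) > 0 for every x, so f'(x) = 0 ⇔ 2*x^2 - 10*x - 1 = 0.
  2*x^2 - 10*x - 1 = 0 has no rational roots; quadratic formula: x = (10 ± √108)/4.
  ⇒ x = 5/2 - 3*sqrt(3)/2 ≈ -0.0981, 5/2 + 3*sqrt(3)/2 ≈ 5.0981

f''(x) = 2*(2*x^2*(5 - x) + 3*x - 5)*exp(-x^2)
Second-derivative test at each critical point:
  f''(-0.0981) = -10.2928 < 0 → local maximum
  f''(5.0981) = 5.361e-11 > 0 → local minimum

Critical points: x = 5/2 - 3*sqrt(3)/2 ≈ -0.0981 (local maximum); x = 5/2 + 3*sqrt(3)/2 ≈ 5.0981 (local minimum)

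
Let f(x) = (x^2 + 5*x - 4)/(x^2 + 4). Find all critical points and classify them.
f'(x) = (-5*x^2 + 16*x + 20)/(x^4 + 8*x^2 + 16)

Solve f'(x) = 0:
  f'(x) = -(5*x^2 - 16*x - 20)/(x^2 + 4)^2; the denominator is positive wherever f is defined, so f'(x) = 0 ⇔ -5*x^2 + 16*x + 20 = 0.
  5*x^2 - 16*x - 20 = 0 has no rational roots; quadratic formula: x = (16 ± √656)/10.
  ⇒ x = 8/5 - 2*sqrt(41)/5 ≈ -0.9612, 8/5 + 2*sqrt(41)/5 ≈ 4.1612

f''(x) = 2*(5*x^3 - 24*x^2 - 60*x + 32)/(x^6 + 12*x^4 + 48*x^2 + 64)
Second-derivative test at each critical point:
  f''(-0.9612) = 1.0564 > 0 → local minimum
  f''(4.1612) = -0.0564 < 0 → local maximum

Critical points: x = 8/5 - 2*sqrt(41)/5 ≈ -0.9612 (local minimum); x = 8/5 + 2*sqrt(41)/5 ≈ 4.1612 (local maximum)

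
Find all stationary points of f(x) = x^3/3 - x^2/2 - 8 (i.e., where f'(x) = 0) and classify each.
f'(x) = x*(x - 1)

Solve f'(x) = 0:
  Factor: x^2 - x = x*(x - 1) = 0.
  ⇒ x = 0, 1

f''(x) = 2*x - 1
Second-derivative test at each critical point:
  f''(0) = -1 < 0 → local maximum
  f''(1) = 1 > 0 → local minimum

Critical points: x = 0 (local maximum); x = 1 (local minimum)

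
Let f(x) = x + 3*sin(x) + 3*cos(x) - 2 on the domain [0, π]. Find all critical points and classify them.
f'(x) = 3*sqrt(2)*cos(x + pi/4) + 1

Solve f'(x) = 0 on [0, π]:
  f'(x) = 0 ⇔ -3*sin(x) + 3*cos(x) = -1. Write the left side as R·cos(x + φ) with R = √(3² + 3²) = 3*sqrt(2), cos φ = sqrt(2)/2, sin φ = sqrt(2)/2; then cos(x + φ) = -sqrt(2)/6. Solve for x and keep the solutions lying in [0, π].
  ⇒ x = atan((1 + sqrt(17))/(-1 + sqrt(17))) ≈ 1.0233

f''(x) = -3*sqrt(2)*sin(x + pi/4)
Second-derivative test at each critical point:
  f''(1.0233) = -4.1231 < 0 → local maximum

Critical points: x = atan((1 + sqrt(17))/(-1 + sqrt(17))) ≈ 1.0233 (local maximum)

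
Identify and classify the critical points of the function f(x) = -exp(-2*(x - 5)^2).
f'(x) = 4*(x - 5)*exp(-2*(x - 5)^2)

Solve f'(x) = 0:
  f'(x) = (4*x - 20)·exp(-2*(x - 5)^2) and exp(-2*(x - 5)^2) > 0 for every x, so f'(x) = 0 ⇔ 4*x - 20 = 0.
  Factor: 4*x - 20 = 4*(x - 5) = 0.
  ⇒ x = 5

f''(x) = 4*(1 - 4*(x - 5)^2)*exp(-2*(x - 5)^2)
Second-derivative test at each critical point:
  f''(5) = 4 > 0 → local minimum

Critical points: x = 5 (local minimum)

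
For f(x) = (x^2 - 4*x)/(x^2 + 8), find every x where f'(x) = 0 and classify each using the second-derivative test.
f'(x) = 4*(x^2 + 4*x - 8)/(x^4 + 16*x^2 + 64)

Solve f'(x) = 0:
  f'(x) = 4*(x^2 + 4*x - 8)/(x^2 + 8)^2; the denominator is positive wherever f is defined, so f'(x) = 0 ⇔ 4*x^2 + 16*x - 32 = 0.
  Factor: 4*x^2 + 16*x - 32 = 4*(x^2 + 4*x - 8); x^2 + 4*x - 8 = 0 has no rational roots; quadratic formula: x = (-4 ± √48)/2.
  ⇒ x = -2*sqrt(3) - 2 ≈ -5.4641, -2 + 2*sqrt(3) ≈ 1.4641

f''(x) = 8*(-x^3 - 6*x^2 + 24*x + 16)/(x^6 + 24*x^4 + 192*x^2 + 512)
Second-derivative test at each critical point:
  f''(-5.4641) = -0.0193 < 0 → local maximum
  f''(1.4641) = 0.2693 > 0 → local minimum

Critical points: x = -2*sqrt(3) - 2 ≈ -5.4641 (local maximum); x = -2 + 2*sqrt(3) ≈ 1.4641 (local minimum)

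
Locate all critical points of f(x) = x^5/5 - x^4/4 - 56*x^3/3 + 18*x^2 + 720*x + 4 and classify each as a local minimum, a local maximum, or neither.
f'(x) = x^4 - x^3 - 56*x^2 + 36*x + 720

Solve f'(x) = 0:
  Factor: x^4 - x^3 - 56*x^2 + 36*x + 720 = (x - 6)*(x - 5)*(x + 4)*(x + 6) = 0.
  ⇒ x = -6, -4, 5, 6

f''(x) = 4*x^3 - 3*x^2 - 112*x + 36
Second-derivative test at each critical point:
  f''(-6) = -264 < 0 → local maximum
  f''(-4) = 180 > 0 → local minimum
  f''(5) = -99 < 0 → local maximum
  f''(6) = 120 > 0 → local minimum

Critical points: x = -6 (local maximum); x = -4 (local minimum); x = 5 (local maximum); x = 6 (local minimum)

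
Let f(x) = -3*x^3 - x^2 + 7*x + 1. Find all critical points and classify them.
f'(x) = -9*x^2 - 2*x + 7

Solve f'(x) = 0:
  Factor: -9*x^2 - 2*x + 7 = -(x + 1)*(9*x - 7) = 0.
  ⇒ x = -1, 7/9

f''(x) = -18*x - 2
Second-derivative test at each critical point:
  f''(-1) = 16 > 0 → local minimum
  f''(7/9) = -16 < 0 → local maximum

Critical points: x = -1 (local minimum); x = 7/9 (local maximum)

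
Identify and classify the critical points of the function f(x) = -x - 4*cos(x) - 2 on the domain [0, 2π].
f'(x) = 4*sin(x) - 1

Solve f'(x) = 0 on [0, 2π]:
  f'(x) = 0 ⇔ sin(x) = 1/4, i.e. x = arcsin(1/4) + 2nπ or x = π − arcsin(1/4) + 2nπ; keep the solutions lying in [0, 2π].
  ⇒ x = asin(1/4) ≈ 0.2527, pi - asin(1/4) ≈ 2.8889

f''(x) = 4*cos(x)
Second-derivative test at each critical point:
  f''(0.2527) = 3.8730 > 0 → local minimum
  f''(2.8889) = -3.8730 < 0 → local maximum

Critical points: x = asin(1/4) ≈ 0.2527 (local minimum); x = pi - asin(1/4) ≈ 2.8889 (local maximum)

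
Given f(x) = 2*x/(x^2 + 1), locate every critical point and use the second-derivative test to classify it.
f'(x) = 2*(1 - x^2)/(x^4 + 2*x^2 + 1)

Solve f'(x) = 0:
  f'(x) = -2*(x - 1)*(x + 1)/(x^2 + 1)^2; the denominator is positive wherever f is defined, so f'(x) = 0 ⇔ 2 - 2*x^2 = 0.
  Factor: 2 - 2*x^2 = -2*(x - 1)*(x + 1) = 0.
  ⇒ x = -1, 1

f''(x) = 4*x*(x^2 - 3)/(x^2 + 1)^3
Second-derivative test at each critical point:
  f''(-1) = 1 > 0 → local minimum
  f''(1) = -1 < 0 → local maximum

Critical points: x = -1 (local minimum); x = 1 (local maximum)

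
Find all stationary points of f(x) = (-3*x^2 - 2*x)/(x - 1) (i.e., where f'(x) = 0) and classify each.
f'(x) = (-3*x^2 + 6*x + 2)/(x^2 - 2*x + 1)

Solve f'(x) = 0:
  f'(x) = -(3*x^2 - 6*x - 2)/(x - 1)^2; the denominator is positive wherever f is defined, so f'(x) = 0 ⇔ -3*x^2 + 6*x + 2 = 0.
  3*x^2 - 6*x - 2 = 0 has no rational roots; quadratic formula: x = (6 ± √60)/6.
  ⇒ x = 1 - sqrt(15)/3 ≈ -0.2910, 1 + sqrt(15)/3 ≈ 2.2910

f''(x) = -10/(x^3 - 3*x^2 + 3*x - 1)
Second-derivative test at each critical point:
  f''(-0.2910) = 4.6476 > 0 → local minimum
  f''(2.2910) = -4.6476 < 0 → local maximum

Critical points: x = 1 - sqrt(15)/3 ≈ -0.2910 (local minimum); x = 1 + sqrt(15)/3 ≈ 2.2910 (local maximum)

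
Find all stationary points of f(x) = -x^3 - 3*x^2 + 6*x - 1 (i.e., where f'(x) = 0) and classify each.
f'(x) = -3*x^2 - 6*x + 6

Solve f'(x) = 0:
  Factor: -3*x^2 - 6*x + 6 = -3*(x^2 + 2*x - 2); x^2 + 2*x - 2 = 0 has no rational roots; quadratic formula: x = (-2 ± √12)/2.
  ⇒ x = -sqrt(3) - 1 ≈ -2.7321, -1 + sqrt(3) ≈ 0.7321

f''(x) = -6*x - 6
Second-derivative test at each critical point:
  f''(-2.7321) = 10.3923 > 0 → local minimum
  f''(0.7321) = -10.3923 < 0 → local maximum

Critical points: x = -sqrt(3) - 1 ≈ -2.7321 (local minimum); x = -1 + sqrt(3) ≈ 0.7321 (local maximum)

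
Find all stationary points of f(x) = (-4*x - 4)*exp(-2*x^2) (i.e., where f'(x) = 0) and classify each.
f'(x) = 4*(4*x*(x + 1) - 1)*exp(-2*x^2)

Solve f'(x) = 0:
  f'(x) = (16*x^2 + 16*x - 4)·exp(-2*x^2) and exp(-2*x^2) > 0 for every x, so f'(x) = 0 ⇔ 16*x^2 + 16*x - 4 = 0.
  Factor: 16*x^2 + 16*x - 4 = 4*(4*x^2 + 4*x - 1); 4*x^2 + 4*x - 1 = 0 has no rational roots; quadratic formula: x = (-4 ± √32)/8.
  ⇒ x = -sqrt(2)/2 - 1/2 ≈ -1.2071, -1/2 + sqrt(2)/2 ≈ 0.2071

f''(x) = 16*(-4*x^2*(x + 1) + 3*x + 1)*exp(-2*x^2)
Second-derivative test at each critical point:
  f''(-1.2071) = -1.2275 < 0 → local maximum
  f''(0.2071) = 20.7672 > 0 → local minimum

Critical points: x = -sqrt(2)/2 - 1/2 ≈ -1.2071 (local maximum); x = -1/2 + sqrt(2)/2 ≈ 0.2071 (local minimum)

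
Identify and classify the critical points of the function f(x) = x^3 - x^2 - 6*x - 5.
f'(x) = 3*x^2 - 2*x - 6

Solve f'(x) = 0:
  3*x^2 - 2*x - 6 = 0 has no rational roots; quadratic formula: x = (2 ± √76)/6.
  ⇒ x = 1/3 - sqrt(19)/3 ≈ -1.1196, 1/3 + sqrt(19)/3 ≈ 1.7863

f''(x) = 6*x - 2
Second-derivative test at each critical point:
  f''(-1.1196) = -8.7178 < 0 → local maximum
  f''(1.7863) = 8.7178 > 0 → local minimum

Critical points: x = 1/3 - sqrt(19)/3 ≈ -1.1196 (local maximum); x = 1/3 + sqrt(19)/3 ≈ 1.7863 (local minimum)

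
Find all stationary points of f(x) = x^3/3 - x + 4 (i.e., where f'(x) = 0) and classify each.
f'(x) = x^2 - 1

Solve f'(x) = 0:
  Factor: x^2 - 1 = (x - 1)*(x + 1) = 0.
  ⇒ x = -1, 1

f''(x) = 2*x
Second-derivative test at each critical point:
  f''(-1) = -2 < 0 → local maximum
  f''(1) = 2 > 0 → local minimum

Critical points: x = -1 (local maximum); x = 1 (local minimum)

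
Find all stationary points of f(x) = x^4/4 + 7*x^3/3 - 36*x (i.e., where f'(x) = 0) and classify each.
f'(x) = x^3 + 7*x^2 - 36

Solve f'(x) = 0:
  Factor: x^3 + 7*x^2 - 36 = (x - 2)*(x + 3)*(x + 6) = 0.
  ⇒ x = -6, -3, 2

f''(x) = x*(3*x + 14)
Second-derivative test at each critical point:
  f''(-6) = 24 > 0 → local minimum
  f''(-3) = -15 < 0 → local maximum
  f''(2) = 40 > 0 → local minimum

Critical points: x = -6 (local minimum); x = -3 (local maximum); x = 2 (local minimum)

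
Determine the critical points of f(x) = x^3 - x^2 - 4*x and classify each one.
f'(x) = 3*x^2 - 2*x - 4

Solve f'(x) = 0:
  3*x^2 - 2*x - 4 = 0 has no rational roots; quadratic formula: x = (2 ± √52)/6.
  ⇒ x = 1/3 - sqrt(13)/3 ≈ -0.8685, 1/3 + sqrt(13)/3 ≈ 1.5352

f''(x) = 6*x - 2
Second-derivative test at each critical point:
  f''(-0.8685) = -7.2111 < 0 → local maximum
  f''(1.5352) = 7.2111 > 0 → local minimum

Critical points: x = 1/3 - sqrt(13)/3 ≈ -0.8685 (local maximum); x = 1/3 + sqrt(13)/3 ≈ 1.5352 (local minimum)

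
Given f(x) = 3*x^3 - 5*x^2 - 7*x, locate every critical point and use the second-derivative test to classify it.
f'(x) = 9*x^2 - 10*x - 7

Solve f'(x) = 0:
  9*x^2 - 10*x - 7 = 0 has no rational roots; quadratic formula: x = (10 ± √352)/18.
  ⇒ x = 5/9 - 2*sqrt(22)/9 ≈ -0.4868, 5/9 + 2*sqrt(22)/9 ≈ 1.5979

f''(x) = 18*x - 10
Second-derivative test at each critical point:
  f''(-0.4868) = -18.7617 < 0 → local maximum
  f''(1.5979) = 18.7617 > 0 → local minimum

Critical points: x = 5/9 - 2*sqrt(22)/9 ≈ -0.4868 (local maximum); x = 5/9 + 2*sqrt(22)/9 ≈ 1.5979 (local minimum)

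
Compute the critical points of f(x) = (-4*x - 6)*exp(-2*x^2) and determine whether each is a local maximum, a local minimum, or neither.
f'(x) = 4*(2*x*(2*x + 3) - 1)*exp(-2*x^2)

Solve f'(x) = 0:
  f'(x) = (16*x^2 + 24*x - 4)·exp(-2*x^2) and exp(-2*x^2) > 0 for every x, so f'(x) = 0 ⇔ 16*x^2 + 24*x - 4 = 0.
  Factor: 16*x^2 + 24*x - 4 = 4*(4*x^2 + 6*x - 1); 4*x^2 + 6*x - 1 = 0 has no rational roots; quadratic formula: x = (-6 ± √52)/8.
  ⇒ x = -sqrt(13)/4 - 3/4 ≈ -1.6514, -3/4 + sqrt(13)/4 ≈ 0.1514

f''(x) = 8*(-8*x^3 - 12*x^2 + 6*x + 3)*exp(-2*x^2)
Second-derivative test at each critical point:
  f''(-1.6514) = -0.1234 < 0 → local maximum
  f''(0.1514) = 27.5521 > 0 → local minimum

Critical points: x = -sqrt(13)/4 - 3/4 ≈ -1.6514 (local maximum); x = -3/4 + sqrt(13)/4 ≈ 0.1514 (local minimum)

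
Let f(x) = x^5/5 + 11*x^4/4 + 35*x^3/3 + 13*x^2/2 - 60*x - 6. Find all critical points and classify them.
f'(x) = x^4 + 11*x^3 + 35*x^2 + 13*x - 60

Solve f'(x) = 0:
  Factor: x^4 + 11*x^3 + 35*x^2 + 13*x - 60 = (x - 1)*(x + 3)*(x + 4)*(x + 5) = 0.
  ⇒ x = -5, -4, -3, 1

f''(x) = 4*x^3 + 33*x^2 + 70*x + 13
Second-derivative test at each critical point:
  f''(-5) = -12 < 0 → local maximum
  f''(-4) = 5 > 0 → local minimum
  f''(-3) = -8 < 0 → local maximum
  f''(1) = 120 > 0 → local minimum

Critical points: x = -5 (local maximum); x = -4 (local minimum); x = -3 (local maximum); x = 1 (local minimum)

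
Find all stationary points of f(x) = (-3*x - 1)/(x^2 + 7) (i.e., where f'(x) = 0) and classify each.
f'(x) = (3*x^2 + 2*x - 21)/(x^4 + 14*x^2 + 49)

Solve f'(x) = 0:
  f'(x) = (x + 3)*(3*x - 7)/(x^2 + 7)^2; the denominator is positive wherever f is defined, so f'(x) = 0 ⇔ 3*x^2 + 2*x - 21 = 0.
  Factor: 3*x^2 + 2*x - 21 = (x + 3)*(3*x - 7) = 0.
  ⇒ x = -3, 7/3

f''(x) = 2*(-4*x^2*(3*x + 1) + (9*x + 1)*(x^2 + 7))/(x^2 + 7)^3
Second-derivative test at each critical point:
  f''(-3) = -1/16 < 0 → local maximum
  f''(7/3) = 81/784 > 0 → local minimum

Critical points: x = -3 (local maximum); x = 7/3 (local minimum)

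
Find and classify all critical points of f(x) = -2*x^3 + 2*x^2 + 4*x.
f'(x) = -6*x^2 + 4*x + 4

Solve f'(x) = 0:
  Factor: -6*x^2 + 4*x + 4 = -2*(3*x^2 - 2*x - 2); 3*x^2 - 2*x - 2 = 0 has no rational roots; quadratic formula: x = (2 ± √28)/6.
  ⇒ x = 1/3 - sqrt(7)/3 ≈ -0.5486, 1/3 + sqrt(7)/3 ≈ 1.2153

f''(x) = 4 - 12*x
Second-derivative test at each critical point:
  f''(-0.5486) = 10.5830 > 0 → local minimum
  f''(1.2153) = -10.5830 < 0 → local maximum

Critical points: x = 1/3 - sqrt(7)/3 ≈ -0.5486 (local minimum); x = 1/3 + sqrt(7)/3 ≈ 1.2153 (local maximum)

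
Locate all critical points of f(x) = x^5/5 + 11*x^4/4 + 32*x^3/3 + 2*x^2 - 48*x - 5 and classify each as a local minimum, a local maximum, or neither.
f'(x) = x^4 + 11*x^3 + 32*x^2 + 4*x - 48

Solve f'(x) = 0:
  Factor: x^4 + 11*x^3 + 32*x^2 + 4*x - 48 = (x - 1)*(x + 2)*(x + 4)*(x + 6) = 0.
  ⇒ x = -6, -4, -2, 1

f''(x) = 4*x^3 + 33*x^2 + 64*x + 4
Second-derivative test at each critical point:
  f''(-6) = -56 < 0 → local maximum
  f''(-4) = 20 > 0 → local minimum
  f''(-2) = -24 < 0 → local maximum
  f''(1) = 105 > 0 → local minimum

Critical points: x = -6 (local maximum); x = -4 (local minimum); x = -2 (local maximum); x = 1 (local minimum)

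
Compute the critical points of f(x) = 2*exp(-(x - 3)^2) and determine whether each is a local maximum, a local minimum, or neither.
f'(x) = 4*(3 - x)*exp(-(x - 3)^2)

Solve f'(x) = 0:
  f'(x) = (12 - 4*x)·exp(-(x - 3)^2) and exp(-(x - 3)^2) > 0 for every x, so f'(x) = 0 ⇔ 12 - 4*x = 0.
  Factor: 12 - 4*x = -4*(x - 3) = 0.
  ⇒ x = 3

f''(x) = 4*(2*(x - 3)^2 - 1)*exp(-(x - 3)^2)
Second-derivative test at each critical point:
  f''(3) = -4 < 0 → local maximum

Critical points: x = 3 (local maximum)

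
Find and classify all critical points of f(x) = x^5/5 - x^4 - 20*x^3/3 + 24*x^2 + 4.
f'(x) = x*(x^3 - 4*x^2 - 20*x + 48)

Solve f'(x) = 0:
  Factor: x^4 - 4*x^3 - 20*x^2 + 48*x = x*(x - 6)*(x - 2)*(x + 4) = 0.
  ⇒ x = -4, 0, 2, 6

f''(x) = 4*x^3 - 12*x^2 - 40*x + 48
Second-derivative test at each critical point:
  f''(-4) = -240 < 0 → local maximum
  f''(0) = 48 > 0 → local minimum
  f''(2) = -48 < 0 → local maximum
  f''(6) = 240 > 0 → local minimum

Critical points: x = -4 (local maximum); x = 0 (local minimum); x = 2 (local maximum); x = 6 (local minimum)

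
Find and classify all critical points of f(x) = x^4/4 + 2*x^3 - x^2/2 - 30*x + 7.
f'(x) = x^3 + 6*x^2 - x - 30

Solve f'(x) = 0:
  Factor: x^3 + 6*x^2 - x - 30 = (x - 2)*(x + 3)*(x + 5) = 0.
  ⇒ x = -5, -3, 2

f''(x) = 3*x^2 + 12*x - 1
Second-derivative test at each critical point:
  f''(-5) = 14 > 0 → local minimum
  f''(-3) = -10 < 0 → local maximum
  f''(2) = 35 > 0 → local minimum

Critical points: x = -5 (local minimum); x = -3 (local maximum); x = 2 (local minimum)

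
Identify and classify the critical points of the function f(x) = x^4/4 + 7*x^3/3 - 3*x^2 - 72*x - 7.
f'(x) = x^3 + 7*x^2 - 6*x - 72

Solve f'(x) = 0:
  Factor: x^3 + 7*x^2 - 6*x - 72 = (x - 3)*(x + 4)*(x + 6) = 0.
  ⇒ x = -6, -4, 3

f''(x) = 3*x^2 + 14*x - 6
Second-derivative test at each critical point:
  f''(-6) = 18 > 0 → local minimum
  f''(-4) = -14 < 0 → local maximum
  f''(3) = 63 > 0 → local minimum

Critical points: x = -6 (local minimum); x = -4 (local maximum); x = 3 (local minimum)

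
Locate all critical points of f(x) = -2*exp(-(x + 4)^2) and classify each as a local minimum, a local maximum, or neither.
f'(x) = 4*(x + 4)*exp(-(x + 4)^2)

Solve f'(x) = 0:
  f'(x) = (4*x + 16)·exp(-(x + 4)^2) and exp(-(x + 4)^2) > 0 for every x, so f'(x) = 0 ⇔ 4*x + 16 = 0.
  Factor: 4*x + 16 = 4*(x + 4) = 0.
  ⇒ x = -4

f''(x) = 4*(1 - 2*(x + 4)^2)*exp(-(x + 4)^2)
Second-derivative test at each critical point:
  f''(-4) = 4 > 0 → local minimum

Critical points: x = -4 (local minimum)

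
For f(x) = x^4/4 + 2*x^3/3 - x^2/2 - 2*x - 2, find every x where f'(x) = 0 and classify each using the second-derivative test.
f'(x) = x^3 + 2*x^2 - x - 2

Solve f'(x) = 0:
  Factor: x^3 + 2*x^2 - x - 2 = (x - 1)*(x + 1)*(x + 2) = 0.
  ⇒ x = -2, -1, 1

f''(x) = 3*x^2 + 4*x - 1
Second-derivative test at each critical point:
  f''(-2) = 3 > 0 → local minimum
  f''(-1) = -2 < 0 → local maximum
  f''(1) = 6 > 0 → local minimum

Critical points: x = -2 (local minimum); x = -1 (local maximum); x = 1 (local minimum)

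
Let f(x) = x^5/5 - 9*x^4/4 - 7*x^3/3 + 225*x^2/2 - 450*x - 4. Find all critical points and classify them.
f'(x) = x^4 - 9*x^3 - 7*x^2 + 225*x - 450

Solve f'(x) = 0:
  Factor: x^4 - 9*x^3 - 7*x^2 + 225*x - 450 = (x - 6)*(x - 5)*(x - 3)*(x + 5) = 0.
  ⇒ x = -5, 3, 5, 6

f''(x) = 4*x^3 - 27*x^2 - 14*x + 225
Second-derivative test at each critical point:
  f''(-5) = -880 < 0 → local maximum
  f''(3) = 48 > 0 → local minimum
  f''(5) = -20 < 0 → local maximum
  f''(6) = 33 > 0 → local minimum

Critical points: x = -5 (local maximum); x = 3 (local minimum); x = 5 (local maximum); x = 6 (local minimum)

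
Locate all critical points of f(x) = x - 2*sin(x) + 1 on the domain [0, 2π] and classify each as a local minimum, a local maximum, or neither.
f'(x) = 1 - 2*cos(x)

Solve f'(x) = 0 on [0, 2π]:
  f'(x) = 0 ⇔ cos(x) = 1/2, i.e. x = ±arccos(1/2) + 2nπ; keep the solutions lying in [0, 2π].
  ⇒ x = pi/3 ≈ 1.0472, 5*pi/3 ≈ 5.2360

f''(x) = 2*sin(x)
Second-derivative test at each critical point:
  f''(1.0472) = 1.7321 > 0 → local minimum
  f''(5.2360) = -1.7321 < 0 → local maximum

Critical points: x = pi/3 ≈ 1.0472 (local minimum); x = 5*pi/3 ≈ 5.2360 (local maximum)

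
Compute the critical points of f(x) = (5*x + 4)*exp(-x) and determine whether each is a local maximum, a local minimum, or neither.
f'(x) = (1 - 5*x)*exp(-x)

Solve f'(x) = 0:
  f'(x) = (1 - 5*x)·exp(-x) and exp(-x) > 0 for every x, so f'(x) = 0 ⇔ 1 - 5*x = 0.
  1 - 5*x = 0.
  ⇒ x = 1/5

f''(x) = (5*x - 6)*exp(-x)
Second-derivative test at each critical point:
  f''(1/5) = -4.0937 < 0 → local maximum

Critical points: x = 1/5 (local maximum)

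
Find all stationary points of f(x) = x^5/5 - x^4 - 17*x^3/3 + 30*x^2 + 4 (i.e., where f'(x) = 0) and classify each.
f'(x) = x*(x^3 - 4*x^2 - 17*x + 60)

Solve f'(x) = 0:
  Factor: x^4 - 4*x^3 - 17*x^2 + 60*x = x*(x - 5)*(x - 3)*(x + 4) = 0.
  ⇒ x = -4, 0, 3, 5

f''(x) = 4*x^3 - 12*x^2 - 34*x + 60
Second-derivative test at each critical point:
  f''(-4) = -252 < 0 → local maximum
  f''(0) = 60 > 0 → local minimum
  f''(3) = -42 < 0 → local maximum
  f''(5) = 90 > 0 → local minimum

Critical points: x = -4 (local maximum); x = 0 (local minimum); x = 3 (local maximum); x = 5 (local minimum)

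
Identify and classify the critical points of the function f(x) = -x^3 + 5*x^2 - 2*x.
f'(x) = -3*x^2 + 10*x - 2

Solve f'(x) = 0:
  3*x^2 - 10*x + 2 = 0 has no rational roots; quadratic formula: x = (10 ± √76)/6.
  ⇒ x = 5/3 - sqrt(19)/3 ≈ 0.2137, sqrt(19)/3 + 5/3 ≈ 3.1196

f''(x) = 10 - 6*x
Second-derivative test at each critical point:
  f''(0.2137) = 8.7178 > 0 → local minimum
  f''(3.1196) = -8.7178 < 0 → local maximum

Critical points: x = 5/3 - sqrt(19)/3 ≈ 0.2137 (local minimum); x = sqrt(19)/3 + 5/3 ≈ 3.1196 (local maximum)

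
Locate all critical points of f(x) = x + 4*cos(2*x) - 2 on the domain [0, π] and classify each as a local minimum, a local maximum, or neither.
f'(x) = 1 - 8*sin(2*x)

Solve f'(x) = 0 on [0, π]:
  f'(x) = 0 ⇔ sin(2*x) = 1/8, i.e. 2*x = arcsin(1/8) + 2nπ or 2*x = π − arcsin(1/8) + 2nπ; keep the solutions lying in [0, π].
  ⇒ x = asin(1/8)/2 ≈ 0.0627, -asin(1/8)/2 + pi/2 ≈ 1.5081

f''(x) = -16*cos(2*x)
Second-derivative test at each critical point:
  f''(0.0627) = -15.8745 < 0 → local maximum
  f''(1.5081) = 15.8745 > 0 → local minimum

Critical points: x = asin(1/8)/2 ≈ 0.0627 (local maximum); x = -asin(1/8)/2 + pi/2 ≈ 1.5081 (local minimum)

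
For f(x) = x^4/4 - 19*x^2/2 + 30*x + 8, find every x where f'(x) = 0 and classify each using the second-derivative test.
f'(x) = x^3 - 19*x + 30

Solve f'(x) = 0:
  Factor: x^3 - 19*x + 30 = (x - 3)*(x - 2)*(x + 5) = 0.
  ⇒ x = -5, 2, 3

f''(x) = 3*x^2 - 19
Second-derivative test at each critical point:
  f''(-5) = 56 > 0 → local minimum
  f''(2) = -7 < 0 → local maximum
  f''(3) = 8 > 0 → local minimum

Critical points: x = -5 (local minimum); x = 2 (local maximum); x = 3 (local minimum)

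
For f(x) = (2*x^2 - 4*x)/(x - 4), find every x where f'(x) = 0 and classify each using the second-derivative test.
f'(x) = 2*(x^2 - 8*x + 8)/(x^2 - 8*x + 16)

Solve f'(x) = 0:
  f'(x) = 2*(x^2 - 8*x + 8)/(x - 4)^2; the denominator is positive wherever f is defined, so f'(x) = 0 ⇔ 2*x^2 - 16*x + 16 = 0.
  Factor: 2*x^2 - 16*x + 16 = 2*(x^2 - 8*x + 8); x^2 - 8*x + 8 = 0 has no rational roots; quadratic formula: x = (8 ± √32)/2.
  ⇒ x = 4 - 2*sqrt(2) ≈ 1.1716, 2*sqrt(2) + 4 ≈ 6.8284

f''(x) = 32/(x^3 - 12*x^2 + 48*x - 64)
Second-derivative test at each critical point:
  f''(1.1716) = -1.4142 < 0 → local maximum
  f''(6.8284) = 1.4142 > 0 → local minimum

Critical points: x = 4 - 2*sqrt(2) ≈ 1.1716 (local maximum); x = 2*sqrt(2) + 4 ≈ 6.8284 (local minimum)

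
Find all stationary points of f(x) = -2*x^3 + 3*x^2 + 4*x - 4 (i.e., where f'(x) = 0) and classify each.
f'(x) = -6*x^2 + 6*x + 4

Solve f'(x) = 0:
  Factor: -6*x^2 + 6*x + 4 = -2*(3*x^2 - 3*x - 2); 3*x^2 - 3*x - 2 = 0 has no rational roots; quadratic formula: x = (3 ± √33)/6.
  ⇒ x = 1/2 - sqrt(33)/6 ≈ -0.4574, 1/2 + sqrt(33)/6 ≈ 1.4574

f''(x) = 6 - 12*x
Second-derivative test at each critical point:
  f''(-0.4574) = 11.4891 > 0 → local minimum
  f''(1.4574) = -11.4891 < 0 → local maximum

Critical points: x = 1/2 - sqrt(33)/6 ≈ -0.4574 (local minimum); x = 1/2 + sqrt(33)/6 ≈ 1.4574 (local maximum)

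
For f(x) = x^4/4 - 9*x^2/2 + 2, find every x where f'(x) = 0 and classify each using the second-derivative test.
f'(x) = x*(x^2 - 9)

Solve f'(x) = 0:
  Factor: x^3 - 9*x = x*(x - 3)*(x + 3) = 0.
  ⇒ x = -3, 0, 3

f''(x) = 3*x^2 - 9
Second-derivative test at each critical point:
  f''(-3) = 18 > 0 → local minimum
  f''(0) = -9 < 0 → local maximum
  f''(3) = 18 > 0 → local minimum

Critical points: x = -3 (local minimum); x = 0 (local maximum); x = 3 (local minimum)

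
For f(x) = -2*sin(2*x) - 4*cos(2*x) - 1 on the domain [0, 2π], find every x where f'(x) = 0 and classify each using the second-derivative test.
f'(x) = 8*sin(2*x) - 4*cos(2*x)

Solve f'(x) = 0 on [0, 2π]:
  f'(x) = 0 ⇔ -2*cos(2*x) = -4*sin(2*x) ⇔ tan(2*x) = 1/2, i.e. 2*x = arctan(1/2) + nπ; keep the solutions lying in [0, 2π].
  ⇒ x = atan(1/2)/2 ≈ 0.2318, atan(1/2)/2 + pi/2 ≈ 1.8026, atan(1/2)/2 + pi ≈ 3.3734, atan(1/2)/2 + 3*pi/2 ≈ 4.9442

f''(x) = 8*sin(2*x) + 16*cos(2*x)
Second-derivative test at each critical point:
  f''(0.2318) = 17.8885 > 0 → local minimum
  f''(1.8026) = -17.8885 < 0 → local maximum
  f''(3.3734) = 17.8885 > 0 → local minimum
  f''(4.9442) = -17.8885 < 0 → local maximum

Critical points: x = atan(1/2)/2 ≈ 0.2318 (local minimum); x = atan(1/2)/2 + pi/2 ≈ 1.8026 (local maximum); x = atan(1/2)/2 + pi ≈ 3.3734 (local minimum); x = atan(1/2)/2 + 3*pi/2 ≈ 4.9442 (local maximum)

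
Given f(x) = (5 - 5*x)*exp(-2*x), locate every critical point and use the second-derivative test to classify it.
f'(x) = 5*(2*x - 3)*exp(-2*x)

Solve f'(x) = 0:
  f'(x) = (10*x - 15)·exp(-2*x) and exp(-2*x) > 0 for every x, so f'(x) = 0 ⇔ 10*x - 15 = 0.
  Factor: 10*x - 15 = 5*(2*x - 3) = 0.
  ⇒ x = 3/2

f''(x) = 20*(2 - x)*exp(-2*x)
Second-derivative test at each critical point:
  f''(3/2) = 0.4979 > 0 → local minimum

Critical points: x = 3/2 (local minimum)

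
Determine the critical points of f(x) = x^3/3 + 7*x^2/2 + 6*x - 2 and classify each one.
f'(x) = x^2 + 7*x + 6

Solve f'(x) = 0:
  Factor: x^2 + 7*x + 6 = (x + 1)*(x + 6) = 0.
  ⇒ x = -6, -1

f''(x) = 2*x + 7
Second-derivative test at each critical point:
  f''(-6) = -5 < 0 → local maximum
  f''(-1) = 5 > 0 → local minimum

Critical points: x = -6 (local maximum); x = -1 (local minimum)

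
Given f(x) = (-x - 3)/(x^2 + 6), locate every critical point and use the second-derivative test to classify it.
f'(x) = (-x^2 + 2*x*(x + 3) - 6)/(x^2 + 6)^2

Solve f'(x) = 0:
  f'(x) = (x^2 + 6*x - 6)/(x^2 + 6)^2; the denominator is positive wherever f is defined, so f'(x) = 0 ⇔ x^2 + 6*x - 6 = 0.
  x^2 + 6*x - 6 = 0 has no rational roots; quadratic formula: x = (-6 ± √60)/2.
  ⇒ x = -sqrt(15) - 3 ≈ -6.8730, -3 + sqrt(15) ≈ 0.8730

f''(x) = 2*(-4*x^2*(x + 3) + 3*(x + 1)*(x^2 + 6))/(x^2 + 6)^3
Second-derivative test at each critical point:
  f''(-6.8730) = -0.0027 < 0 → local maximum
  f''(0.8730) = 0.1694 > 0 → local minimum

Critical points: x = -sqrt(15) - 3 ≈ -6.8730 (local maximum); x = -3 + sqrt(15) ≈ 0.8730 (local minimum)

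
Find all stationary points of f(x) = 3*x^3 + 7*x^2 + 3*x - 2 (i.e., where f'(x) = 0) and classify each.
f'(x) = 9*x^2 + 14*x + 3

Solve f'(x) = 0:
  9*x^2 + 14*x + 3 = 0 has no rational roots; quadratic formula: x = (-14 ± √88)/18.
  ⇒ x = -7/9 - sqrt(22)/9 ≈ -1.2989, -7/9 + sqrt(22)/9 ≈ -0.2566

f''(x) = 18*x + 14
Second-derivative test at each critical point:
  f''(-1.2989) = -9.3808 < 0 → local maximum
  f''(-0.2566) = 9.3808 > 0 → local minimum

Critical points: x = -7/9 - sqrt(22)/9 ≈ -1.2989 (local maximum); x = -7/9 + sqrt(22)/9 ≈ -0.2566 (local minimum)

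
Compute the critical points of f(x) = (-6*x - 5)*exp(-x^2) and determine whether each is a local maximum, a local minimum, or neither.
f'(x) = 2*(x*(6*x + 5) - 3)*exp(-x^2)

Solve f'(x) = 0:
  f'(x) = (12*x^2 + 10*x - 6)·exp(-x^2) and exp(-x^2) > 0 for every x, so f'(x) = 0 ⇔ 12*x^2 + 10*x - 6 = 0.
  Factor: 12*x^2 + 10*x - 6 = 2*(6*x^2 + 5*x - 3); 6*x^2 + 5*x - 3 = 0 has no rational roots; quadratic formula: x = (-5 ± √97)/12.
  ⇒ x = -sqrt(97)/12 - 5/12 ≈ -1.2374, -5/12 + sqrt(97)/12 ≈ 0.4041

f''(x) = 2*(-12*x^3 - 10*x^2 + 18*x + 5)*exp(-x^2)
Second-derivative test at each critical point:
  f''(-1.2374) = -4.2603 < 0 → local maximum
  f''(0.4041) = 16.7304 > 0 → local minimum

Critical points: x = -sqrt(97)/12 - 5/12 ≈ -1.2374 (local maximum); x = -5/12 + sqrt(97)/12 ≈ 0.4041 (local minimum)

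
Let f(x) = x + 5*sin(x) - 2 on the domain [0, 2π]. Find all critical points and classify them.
f'(x) = 5*cos(x) + 1

Solve f'(x) = 0 on [0, 2π]:
  f'(x) = 0 ⇔ cos(x) = -1/5, i.e. x = ±arccos(-1/5) + 2nπ; keep the solutions lying in [0, 2π].
  ⇒ x = acos(-1/5) ≈ 1.7722, -acos(-1/5) + 2*pi ≈ 4.5110

f''(x) = -5*sin(x)
Second-derivative test at each critical point:
  f''(1.7722) = -4.8990 < 0 → local maximum
  f''(4.5110) = 4.8990 > 0 → local minimum

Critical points: x = acos(-1/5) ≈ 1.7722 (local maximum); x = -acos(-1/5) + 2*pi ≈ 4.5110 (local minimum)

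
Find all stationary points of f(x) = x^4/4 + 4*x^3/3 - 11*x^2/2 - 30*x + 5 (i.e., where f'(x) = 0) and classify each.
f'(x) = x^3 + 4*x^2 - 11*x - 30

Solve f'(x) = 0:
  Factor: x^3 + 4*x^2 - 11*x - 30 = (x - 3)*(x + 2)*(x + 5) = 0.
  ⇒ x = -5, -2, 3

f''(x) = 3*x^2 + 8*x - 11
Second-derivative test at each critical point:
  f''(-5) = 24 > 0 → local minimum
  f''(-2) = -15 < 0 → local maximum
  f''(3) = 40 > 0 → local minimum

Critical points: x = -5 (local minimum); x = -2 (local maximum); x = 3 (local minimum)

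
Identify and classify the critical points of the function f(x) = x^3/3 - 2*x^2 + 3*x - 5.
f'(x) = x^2 - 4*x + 3

Solve f'(x) = 0:
  Factor: x^2 - 4*x + 3 = (x - 3)*(x - 1) = 0.
  ⇒ x = 1, 3

f''(x) = 2*x - 4
Second-derivative test at each critical point:
  f''(1) = -2 < 0 → local maximum
  f''(3) = 2 > 0 → local minimum

Critical points: x = 1 (local maximum); x = 3 (local minimum)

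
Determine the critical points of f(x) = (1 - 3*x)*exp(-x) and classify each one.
f'(x) = (3*x - 4)*exp(-x)

Solve f'(x) = 0:
  f'(x) = (3*x - 4)·exp(-x) and exp(-x) > 0 for every x, so f'(x) = 0 ⇔ 3*x - 4 = 0.
  3*x - 4 = 0.
  ⇒ x = 4/3

f''(x) = (7 - 3*x)*exp(-x)
Second-derivative test at each critical point:
  f''(4/3) = 0.7908 > 0 → local minimum

Critical points: x = 4/3 (local minimum)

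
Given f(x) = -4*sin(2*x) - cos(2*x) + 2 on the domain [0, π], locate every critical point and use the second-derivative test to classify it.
f'(x) = 2*sin(2*x) - 8*cos(2*x)

Solve f'(x) = 0 on [0, π]:
  f'(x) = 0 ⇔ -4*cos(2*x) = -sin(2*x) ⇔ tan(2*x) = 4, i.e. 2*x = arctan(4) + nπ; keep the solutions lying in [0, π].
  ⇒ x = atan(4)/2 ≈ 0.6629, atan(4)/2 + pi/2 ≈ 2.2337

f''(x) = 16*sin(2*x) + 4*cos(2*x)
Second-derivative test at each critical point:
  f''(0.6629) = 16.4924 > 0 → local minimum
  f''(2.2337) = -16.4924 < 0 → local maximum

Critical points: x = atan(4)/2 ≈ 0.6629 (local minimum); x = atan(4)/2 + pi/2 ≈ 2.2337 (local maximum)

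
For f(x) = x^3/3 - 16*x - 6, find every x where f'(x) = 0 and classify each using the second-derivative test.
f'(x) = x^2 - 16

Solve f'(x) = 0:
  Factor: x^2 - 16 = (x - 4)*(x + 4) = 0.
  ⇒ x = -4, 4

f''(x) = 2*x
Second-derivative test at each critical point:
  f''(-4) = -8 < 0 → local maximum
  f''(4) = 8 > 0 → local minimum

Critical points: x = -4 (local maximum); x = 4 (local minimum)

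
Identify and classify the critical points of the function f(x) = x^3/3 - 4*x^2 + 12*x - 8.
f'(x) = x^2 - 8*x + 12

Solve f'(x) = 0:
  Factor: x^2 - 8*x + 12 = (x - 6)*(x - 2) = 0.
  ⇒ x = 2, 6

f''(x) = 2*x - 8
Second-derivative test at each critical point:
  f''(2) = -4 < 0 → local maximum
  f''(6) = 4 > 0 → local minimum

Critical points: x = 2 (local maximum); x = 6 (local minimum)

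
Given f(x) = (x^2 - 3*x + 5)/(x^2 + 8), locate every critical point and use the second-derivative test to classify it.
f'(x) = 3*(x^2 + 2*x - 8)/(x^4 + 16*x^2 + 64)

Solve f'(x) = 0:
  f'(x) = 3*(x - 2)*(x + 4)/(x^2 + 8)^2; the denominator is positive wherever f is defined, so f'(x) = 0 ⇔ 3*x^2 + 6*x - 24 = 0.
  Factor: 3*x^2 + 6*x - 24 = 3*(x - 2)*(x + 4) = 0.
  ⇒ x = -4, 2

f''(x) = 6*(-x^3 - 3*x^2 + 24*x + 8)/(x^6 + 24*x^4 + 192*x^2 + 512)
Second-derivative test at each critical point:
  f''(-4) = -1/32 < 0 → local maximum
  f''(2) = 1/8 > 0 → local minimum

Critical points: x = -4 (local maximum); x = 2 (local minimum)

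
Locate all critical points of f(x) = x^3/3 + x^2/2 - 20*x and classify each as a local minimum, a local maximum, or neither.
f'(x) = x^2 + x - 20

Solve f'(x) = 0:
  Factor: x^2 + x - 20 = (x - 4)*(x + 5) = 0.
  ⇒ x = -5, 4

f''(x) = 2*x + 1
Second-derivative test at each critical point:
  f''(-5) = -9 < 0 → local maximum
  f''(4) = 9 > 0 → local minimum

Critical points: x = -5 (local maximum); x = 4 (local minimum)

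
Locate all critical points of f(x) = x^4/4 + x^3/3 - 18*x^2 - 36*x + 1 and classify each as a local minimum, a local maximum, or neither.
f'(x) = x^3 + x^2 - 36*x - 36

Solve f'(x) = 0:
  Factor: x^3 + x^2 - 36*x - 36 = (x - 6)*(x + 1)*(x + 6) = 0.
  ⇒ x = -6, -1, 6

f''(x) = 3*x^2 + 2*x - 36
Second-derivative test at each critical point:
  f''(-6) = 60 > 0 → local minimum
  f''(-1) = -35 < 0 → local maximum
  f''(6) = 84 > 0 → local minimum

Critical points: x = -6 (local minimum); x = -1 (local maximum); x = 6 (local minimum)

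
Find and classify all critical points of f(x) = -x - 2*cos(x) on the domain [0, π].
f'(x) = 2*sin(x) - 1

Solve f'(x) = 0 on [0, π]:
  f'(x) = 0 ⇔ sin(x) = 1/2, i.e. x = arcsin(1/2) + 2nπ or x = π − arcsin(1/2) + 2nπ; keep the solutions lying in [0, π].
  ⇒ x = pi/6 ≈ 0.5236, 5*pi/6 ≈ 2.6180

f''(x) = 2*cos(x)
Second-derivative test at each critical point:
  f''(0.5236) = 1.7321 > 0 → local minimum
  f''(2.6180) = -1.7321 < 0 → local maximum

Critical points: x = pi/6 ≈ 0.5236 (local minimum); x = 5*pi/6 ≈ 2.6180 (local maximum)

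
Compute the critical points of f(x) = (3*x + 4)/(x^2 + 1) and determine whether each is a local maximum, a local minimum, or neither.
f'(x) = (-3*x^2 - 8*x + 3)/(x^4 + 2*x^2 + 1)

Solve f'(x) = 0:
  f'(x) = -(x + 3)*(3*x - 1)/(x^2 + 1)^2; the denominator is positive wherever f is defined, so f'(x) = 0 ⇔ -3*x^2 - 8*x + 3 = 0.
  Factor: -3*x^2 - 8*x + 3 = -(x + 3)*(3*x - 1) = 0.
  ⇒ x = -3, 1/3

f''(x) = 2*(4*x^2*(3*x + 4) - (9*x + 4)*(x^2 + 1))/(x^2 + 1)^3
Second-derivative test at each critical point:
  f''(-3) = 1/10 > 0 → local minimum
  f''(1/3) = -81/10 < 0 → local maximum

Critical points: x = -3 (local minimum); x = 1/3 (local maximum)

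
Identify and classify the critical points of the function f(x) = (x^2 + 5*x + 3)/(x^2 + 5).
f'(x) = (-5*x^2 + 4*x + 25)/(x^4 + 10*x^2 + 25)

Solve f'(x) = 0:
  f'(x) = -(5*x^2 - 4*x - 25)/(x^2 + 5)^2; the denominator is positive wherever f is defined, so f'(x) = 0 ⇔ -5*x^2 + 4*x + 25 = 0.
  5*x^2 - 4*x - 25 = 0 has no rational roots; quadratic formula: x = (4 ± √516)/10.
  ⇒ x = 2/5 - sqrt(129)/5 ≈ -1.8716, 2/5 + sqrt(129)/5 ≈ 2.6716

f''(x) = 2*(5*x^3 - 6*x^2 - 75*x + 10)/(x^6 + 15*x^4 + 75*x^2 + 125)
Second-derivative test at each critical point:
  f''(-1.8716) = 0.3142 > 0 → local minimum
  f''(2.6716) = -0.1542 < 0 → local maximum

Critical points: x = 2/5 - sqrt(129)/5 ≈ -1.8716 (local minimum); x = 2/5 + sqrt(129)/5 ≈ 2.6716 (local maximum)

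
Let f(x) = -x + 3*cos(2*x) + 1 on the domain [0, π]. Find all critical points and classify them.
f'(x) = -6*sin(2*x) - 1

Solve f'(x) = 0 on [0, π]:
  f'(x) = 0 ⇔ sin(2*x) = -1/6, i.e. 2*x = arcsin(-1/6) + 2nπ or 2*x = π − arcsin(-1/6) + 2nπ; keep the solutions lying in [0, π].
  ⇒ x = asin(1/6)/2 + pi/2 ≈ 1.6545, pi - asin(1/6)/2 ≈ 3.0579

f''(x) = -12*cos(2*x)
Second-derivative test at each critical point:
  f''(1.6545) = 11.8322 > 0 → local minimum
  f''(3.0579) = -11.8322 < 0 → local maximum

Critical points: x = asin(1/6)/2 + pi/2 ≈ 1.6545 (local minimum); x = pi - asin(1/6)/2 ≈ 3.0579 (local maximum)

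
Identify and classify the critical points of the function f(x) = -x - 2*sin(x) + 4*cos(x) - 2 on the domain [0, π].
f'(x) = -4*sin(x) - 2*cos(x) - 1

Solve f'(x) = 0 on [0, π]:
  f'(x) = 0 ⇔ -4*sin(x) - 2*cos(x) = 1. Write the left side as R·cos(x + φ) with R = √((-2)² + 4²) = 2*sqrt(5), cos φ = -sqrt(5)/5, sin φ = 2*sqrt(5)/5; then cos(x + φ) = sqrt(5)/10. Solve for x and keep the solutions lying in [0, π].
  ⇒ x = atan((-2 + sqrt(19))/(-2*sqrt(19) - 1)) + pi ≈ 2.9035

f''(x) = 2*sin(x) - 4*cos(x)
Second-derivative test at each critical point:
  f''(2.9035) = 4.3589 > 0 → local minimum

Critical points: x = atan((-2 + sqrt(19))/(-2*sqrt(19) - 1)) + pi ≈ 2.9035 (local minimum)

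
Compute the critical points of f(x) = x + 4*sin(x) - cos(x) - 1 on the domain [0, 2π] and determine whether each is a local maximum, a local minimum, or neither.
f'(x) = sin(x) + 4*cos(x) + 1

Solve f'(x) = 0 on [0, 2π]:
  f'(x) = 0 ⇔ sin(x) + 4*cos(x) = -1. Write the left side as R·cos(x + φ) with R = √(4² + (-1)²) = sqrt(17), cos φ = 4*sqrt(17)/17, sin φ = -sqrt(17)/17; then cos(x + φ) = -sqrt(17)/17. Solve for x and keep the solutions lying in [0, 2π].
  ⇒ x = pi - atan(15/8) ≈ 2.0608, 3*pi/2 ≈ 4.7124

f''(x) = -4*sin(x) + cos(x)
Second-derivative test at each critical point:
  f''(2.0608) = -4 < 0 → local maximum
  f''(4.7124) = 4 > 0 → local minimum

Critical points: x = pi - atan(15/8) ≈ 2.0608 (local maximum); x = 3*pi/2 ≈ 4.7124 (local minimum)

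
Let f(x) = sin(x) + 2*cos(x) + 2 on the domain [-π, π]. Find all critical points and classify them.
f'(x) = -2*sin(x) + cos(x)

Solve f'(x) = 0 on [-π, π]:
  f'(x) = 0 ⇔ cos(x) = 2*sin(x) ⇔ tan(x) = 1/2, i.e. x = arctan(1/2) + nπ; keep the solutions lying in [-π, π].
  ⇒ x = -pi + atan(1/2) ≈ -2.6779, atan(1/2) ≈ 0.4636

f''(x) = -sin(x) - 2*cos(x)
Second-derivative test at each critical point:
  f''(-2.6779) = 2.2361 > 0 → local minimum
  f''(0.4636) = -2.2361 < 0 → local maximum

Critical points: x = -pi + atan(1/2) ≈ -2.6779 (local minimum); x = atan(1/2) ≈ 0.4636 (local maximum)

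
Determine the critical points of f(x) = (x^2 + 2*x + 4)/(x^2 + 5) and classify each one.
f'(x) = 2*(-x^2 + x + 5)/(x^4 + 10*x^2 + 25)

Solve f'(x) = 0:
  f'(x) = -2*(x^2 - x - 5)/(x^2 + 5)^2; the denominator is positive wherever f is defined, so f'(x) = 0 ⇔ -2*x^2 + 2*x + 10 = 0.
  Factor: -2*x^2 + 2*x + 10 = -2*(x^2 - x - 5); x^2 - x - 5 = 0 has no rational roots; quadratic formula: x = (1 ± √21)/2.
  ⇒ x = 1/2 - sqrt(21)/2 ≈ -1.7913, 1/2 + sqrt(21)/2 ≈ 2.7913

f''(x) = 2*(2*x^3 - 3*x^2 - 30*x + 5)/(x^6 + 15*x^4 + 75*x^2 + 125)
Second-derivative test at each critical point:
  f''(-1.7913) = 0.1360 > 0 → local minimum
  f''(2.7913) = -0.0560 < 0 → local maximum

Critical points: x = 1/2 - sqrt(21)/2 ≈ -1.7913 (local minimum); x = 1/2 + sqrt(21)/2 ≈ 2.7913 (local maximum)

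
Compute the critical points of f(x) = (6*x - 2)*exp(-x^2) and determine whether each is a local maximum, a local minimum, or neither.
f'(x) = 2*(-2*x*(3*x - 1) + 3)*exp(-x^2)

Solve f'(x) = 0:
  f'(x) = (-12*x^2 + 4*x + 6)·exp(-x^2) and exp(-x^2) > 0 for every x, so f'(x) = 0 ⇔ -12*x^2 + 4*x + 6 = 0.
  Factor: -12*x^2 + 4*x + 6 = -2*(6*x^2 - 2*x - 3); 6*x^2 - 2*x - 3 = 0 has no rational roots; quadratic formula: x = (2 ± √76)/12.
  ⇒ x = 1/6 - sqrt(19)/6 ≈ -0.5598, 1/6 + sqrt(19)/6 ≈ 0.8931

f''(x) = 4*(2*x^2*(3*x - 1) - 9*x + 1)*exp(-x^2)
Second-derivative test at each critical point:
  f''(-0.5598) = 12.7447 > 0 → local minimum
  f''(0.8931) = -7.8522 < 0 → local maximum

Critical points: x = 1/6 - sqrt(19)/6 ≈ -0.5598 (local minimum); x = 1/6 + sqrt(19)/6 ≈ 0.8931 (local maximum)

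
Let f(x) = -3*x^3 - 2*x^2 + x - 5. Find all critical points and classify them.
f'(x) = -9*x^2 - 4*x + 1

Solve f'(x) = 0:
  9*x^2 + 4*x - 1 = 0 has no rational roots; quadratic formula: x = (-4 ± √52)/18.
  ⇒ x = -sqrt(13)/9 - 2/9 ≈ -0.6228, -2/9 + sqrt(13)/9 ≈ 0.1784

f''(x) = -18*x - 4
Second-derivative test at each critical point:
  f''(-0.6228) = 7.2111 > 0 → local minimum
  f''(0.1784) = -7.2111 < 0 → local maximum

Critical points: x = -sqrt(13)/9 - 2/9 ≈ -0.6228 (local minimum); x = -2/9 + sqrt(13)/9 ≈ 0.1784 (local maximum)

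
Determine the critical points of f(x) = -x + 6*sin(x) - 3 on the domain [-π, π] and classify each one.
f'(x) = 6*cos(x) - 1

Solve f'(x) = 0 on [-π, π]:
  f'(x) = 0 ⇔ cos(x) = 1/6, i.e. x = ±arccos(1/6) + 2nπ; keep the solutions lying in [-π, π].
  ⇒ x = -acos(1/6) ≈ -1.4033, acos(1/6) ≈ 1.4033

f''(x) = -6*sin(x)
Second-derivative test at each critical point:
  f''(-1.4033) = 5.9161 > 0 → local minimum
  f''(1.4033) = -5.9161 < 0 → local maximum

Critical points: x = -acos(1/6) ≈ -1.4033 (local minimum); x = acos(1/6) ≈ 1.4033 (local maximum)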